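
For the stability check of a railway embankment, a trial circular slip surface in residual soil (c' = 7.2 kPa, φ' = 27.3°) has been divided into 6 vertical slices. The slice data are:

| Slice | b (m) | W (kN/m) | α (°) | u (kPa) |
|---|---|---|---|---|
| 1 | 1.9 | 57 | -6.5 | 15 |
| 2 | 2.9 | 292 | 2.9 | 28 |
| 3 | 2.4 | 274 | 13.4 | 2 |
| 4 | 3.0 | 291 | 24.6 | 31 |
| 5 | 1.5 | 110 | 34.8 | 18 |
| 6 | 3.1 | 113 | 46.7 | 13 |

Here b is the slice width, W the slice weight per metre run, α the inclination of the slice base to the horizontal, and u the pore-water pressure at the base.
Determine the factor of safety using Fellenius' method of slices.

Ordinary method of slices: FS = Σ[c'·Δl_i + (W_i cosα_i − u_i·Δl_i)·tanφ'] / Σ W_i sinα_i, with Δl_i = b_i / cosα_i.
Slice 1: Δl = 1.9/cos(-6.5°) = 1.912 m; N'_1 = 57·cos(-6.5°) − 15·1.912 = 27.9; c'Δl = 13.77; W sinα = -6.5
Slice 2: Δl = 2.9/cos2.9° = 2.904 m; N'_2 = 292·cos2.9° − 28·2.904 = 210.3; c'Δl = 20.91; W sinα = 14.8
Slice 3: Δl = 2.4/cos13.4° = 2.467 m; N'_3 = 274·cos13.4° − 2·2.467 = 261.6; c'Δl = 17.76; W sinα = 63.5
Slice 4: Δl = 3.0/cos24.6° = 3.299 m; N'_4 = 291·cos24.6° − 31·3.299 = 162.3; c'Δl = 23.76; W sinα = 121.1
Slice 5: Δl = 1.5/cos34.8° = 1.827 m; N'_5 = 110·cos34.8° − 18·1.827 = 57.4; c'Δl = 13.15; W sinα = 62.8
Slice 6: Δl = 3.1/cos46.7° = 4.520 m; N'_6 = 113·cos46.7° − 13·4.520 = 18.7; c'Δl = 32.55; W sinα = 82.2
Σc'Δl = 121.9 kN/m; ΣN' = 738.4 kN/m; ΣW sinα = 338.0 kN/m
Resisting = 121.9 + 738.4·tan27.3° = 121.9 + 381.1 = 503.0 kN/m
FS = 503.0 / 338.0 = 1.488

FS = 1.49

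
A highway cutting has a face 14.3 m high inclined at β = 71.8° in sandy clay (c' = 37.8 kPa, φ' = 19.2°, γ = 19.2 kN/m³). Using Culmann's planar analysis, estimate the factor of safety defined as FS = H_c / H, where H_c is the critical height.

FS = 1.26

H_c = (4c'/γ) · sinβ cosφ' / [1 − cos(β − φ')]
    = (4·37.8/19.2) · sin71.8°·cos19.2° / [1 − cos52.6°]
    = 7.875 · 0.8971 / 0.3926 = 17.99 m
FS = H_c / H = 17.99 / 14.3 = 1.258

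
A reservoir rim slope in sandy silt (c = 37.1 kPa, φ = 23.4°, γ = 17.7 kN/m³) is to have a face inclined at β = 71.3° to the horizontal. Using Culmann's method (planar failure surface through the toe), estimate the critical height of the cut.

H_c = 22.11 m

Culmann's analysis gives the critical failure plane at α_cr = (β + φ)/2 = (71.3 + 23.4)/2 = 47.3°, and the critical height
H_c = (4c/γ) · sinβ cosφ / [1 − cos(β − φ)]
    = (4·37.1/17.7) · sin71.3°·cos23.4° / [1 − cos(47.9°)]
    = 8.384 · 0.9472·0.9178 / [1 − 0.6704]
    = 8.384 · 0.8693 / 0.3296
    = 22.11 m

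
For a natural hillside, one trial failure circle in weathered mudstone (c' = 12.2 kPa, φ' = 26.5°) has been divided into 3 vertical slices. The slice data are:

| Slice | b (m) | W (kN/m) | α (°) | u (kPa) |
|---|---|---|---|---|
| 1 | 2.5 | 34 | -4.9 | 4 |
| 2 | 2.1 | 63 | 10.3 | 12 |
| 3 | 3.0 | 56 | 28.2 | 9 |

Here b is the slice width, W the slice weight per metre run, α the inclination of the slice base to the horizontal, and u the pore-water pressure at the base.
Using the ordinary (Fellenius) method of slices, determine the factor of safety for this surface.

Ordinary method of slices: FS = Σ[c'·Δl_i + (W_i cosα_i − u_i·Δl_i)·tanφ'] / Σ W_i sinα_i, with Δl_i = b_i / cosα_i.
Slice 1: Δl = 2.5/cos(-4.9°) = 2.509 m; N'_1 = 34·cos(-4.9°) − 4·2.509 = 23.8; c'Δl = 30.61; W sinα = -2.9
Slice 2: Δl = 2.1/cos10.3° = 2.134 m; N'_2 = 63·cos10.3° − 12·2.134 = 36.4; c'Δl = 26.04; W sinα = 11.3
Slice 3: Δl = 3.0/cos28.2° = 3.404 m; N'_3 = 56·cos28.2° − 9·3.404 = 18.7; c'Δl = 41.53; W sinα = 26.5
Σc'Δl = 98.2 kN/m; ΣN' = 78.9 kN/m; ΣW sinα = 34.8 kN/m
Resisting = 98.2 + 78.9·tan26.5° = 98.2 + 39.4 = 137.5 kN/m
FS = 137.5 / 34.8 = 3.949

FS = 3.95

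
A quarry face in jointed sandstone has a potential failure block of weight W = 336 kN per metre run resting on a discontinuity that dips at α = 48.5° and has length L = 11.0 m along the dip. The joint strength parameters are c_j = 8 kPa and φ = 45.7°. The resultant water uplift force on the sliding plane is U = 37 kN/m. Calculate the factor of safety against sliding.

FS = 1.11

Resolving the block weight along and normal to the plane and applying the Mohr–Coulomb strength on the joint:
N' = W cosα − U = 336·cos48.5° − 37 = 185.6 kN/m
Driving force T = W sinα = 336·sin48.5° = 251.6 kN/m
Resisting force R = c_j·L + N'·tanφ = 8·11.0 + 185.6·tan45.7° = 88.0 + 190.2 = 278.2 kN/m
FS = R / T = 278.2 / 251.6 = 1.106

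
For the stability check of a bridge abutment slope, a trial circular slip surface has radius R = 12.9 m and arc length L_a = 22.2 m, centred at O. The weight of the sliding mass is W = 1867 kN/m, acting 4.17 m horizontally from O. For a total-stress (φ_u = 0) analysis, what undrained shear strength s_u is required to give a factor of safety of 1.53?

FS = s_u·L_a·R / (W·d), so s_u = FS·W·d / (L_a·R).
s_u = 1.53·1867·4.17 / (22.20·12.9) = 11911.6 / 286.38 = 41.59 kPa

s_u = 41.6 kPa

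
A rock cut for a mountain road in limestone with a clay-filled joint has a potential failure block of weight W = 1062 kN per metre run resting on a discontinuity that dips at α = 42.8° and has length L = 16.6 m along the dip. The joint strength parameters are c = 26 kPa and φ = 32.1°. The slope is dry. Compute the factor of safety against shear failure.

FS = 1.28

Resolving the block weight along and normal to the plane and applying the Mohr–Coulomb strength on the joint:
N' = W cosα = 1062·cos42.8° = 779.2 kN/m
Driving force T = W sinα = 1062·sin42.8° = 721.6 kN/m
Resisting force R = c·L + N'·tanφ = 26·16.6 + 779.2·tan32.1° = 431.6 + 488.8 = 920.4 kN/m
FS = R / T = 920.4 / 721.6 = 1.276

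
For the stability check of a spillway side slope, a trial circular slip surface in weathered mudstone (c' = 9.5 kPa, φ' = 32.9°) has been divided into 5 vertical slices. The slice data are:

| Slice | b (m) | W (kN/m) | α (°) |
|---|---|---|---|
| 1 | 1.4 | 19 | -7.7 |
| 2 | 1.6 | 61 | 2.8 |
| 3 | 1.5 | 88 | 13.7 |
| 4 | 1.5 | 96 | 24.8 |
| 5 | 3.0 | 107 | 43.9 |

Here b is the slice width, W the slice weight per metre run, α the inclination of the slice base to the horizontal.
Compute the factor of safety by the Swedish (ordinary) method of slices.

FS = 2.30

Ordinary method of slices: FS = Σ[c'·Δl_i + (W_i cosα_i)·tanφ'] / Σ W_i sinα_i, with Δl_i = b_i / cosα_i.
Slice 1: Δl = 1.4/cos(-7.7°) = 1.413 m; N'_1 = 19·cos(-7.7°) = 18.8; c'Δl = 13.42; W sinα = -2.5
Slice 2: Δl = 1.6/cos2.8° = 1.602 m; N'_2 = 61·cos2.8° = 60.9; c'Δl = 15.22; W sinα = 3.0
Slice 3: Δl = 1.5/cos13.7° = 1.544 m; N'_3 = 88·cos13.7° = 85.5; c'Δl = 14.67; W sinα = 20.8
Slice 4: Δl = 1.5/cos24.8° = 1.652 m; N'_4 = 96·cos24.8° = 87.1; c'Δl = 15.70; W sinα = 40.3
Slice 5: Δl = 3.0/cos43.9° = 4.163 m; N'_5 = 107·cos43.9° = 77.1; c'Δl = 39.55; W sinα = 74.2
Σc'Δl = 98.6 kN/m; ΣN' = 329.5 kN/m; ΣW sinα = 135.7 kN/m
Resisting = 98.6 + 329.5·tan32.9° = 98.6 + 213.2 = 311.7 kN/m
FS = 311.7 / 135.7 = 2.296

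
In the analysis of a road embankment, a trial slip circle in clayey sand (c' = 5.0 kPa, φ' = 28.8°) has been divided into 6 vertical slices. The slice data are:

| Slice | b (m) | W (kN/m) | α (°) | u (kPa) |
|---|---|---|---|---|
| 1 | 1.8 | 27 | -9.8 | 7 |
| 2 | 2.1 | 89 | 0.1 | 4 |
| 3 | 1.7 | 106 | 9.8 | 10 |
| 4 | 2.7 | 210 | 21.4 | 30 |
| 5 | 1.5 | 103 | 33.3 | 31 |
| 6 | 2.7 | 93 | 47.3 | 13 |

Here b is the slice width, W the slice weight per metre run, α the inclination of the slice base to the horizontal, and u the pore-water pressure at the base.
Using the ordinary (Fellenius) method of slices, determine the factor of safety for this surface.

Ordinary method of slices: FS = Σ[c'·Δl_i + (W_i cosα_i − u_i·Δl_i)·tanφ'] / Σ W_i sinα_i, with Δl_i = b_i / cosα_i.
Slice 1: Δl = 1.8/cos(-9.8°) = 1.827 m; N'_1 = 27·cos(-9.8°) − 7·1.827 = 13.8; c'Δl = 9.13; W sinα = -4.6
Slice 2: Δl = 2.1/cos0.1° = 2.100 m; N'_2 = 89·cos0.1° − 4·2.100 = 80.6; c'Δl = 10.50; W sinα = 0.2
Slice 3: Δl = 1.7/cos9.8° = 1.725 m; N'_3 = 106·cos9.8° − 10·1.725 = 87.2; c'Δl = 8.63; W sinα = 18.0
Slice 4: Δl = 2.7/cos21.4° = 2.900 m; N'_4 = 210·cos21.4° − 30·2.900 = 108.5; c'Δl = 14.50; W sinα = 76.6
Slice 5: Δl = 1.5/cos33.3° = 1.795 m; N'_5 = 103·cos33.3° − 31·1.795 = 30.5; c'Δl = 8.97; W sinα = 56.5
Slice 6: Δl = 2.7/cos47.3° = 3.981 m; N'_6 = 93·cos47.3° − 13·3.981 = 11.3; c'Δl = 19.91; W sinα = 68.3
Σc'Δl = 71.6 kN/m; ΣN' = 331.9 kN/m; ΣW sinα = 215.1 kN/m
Resisting = 71.6 + 331.9·tan28.8° = 71.6 + 182.5 = 254.1 kN/m
FS = 254.1 / 215.1 = 1.181

FS = 1.18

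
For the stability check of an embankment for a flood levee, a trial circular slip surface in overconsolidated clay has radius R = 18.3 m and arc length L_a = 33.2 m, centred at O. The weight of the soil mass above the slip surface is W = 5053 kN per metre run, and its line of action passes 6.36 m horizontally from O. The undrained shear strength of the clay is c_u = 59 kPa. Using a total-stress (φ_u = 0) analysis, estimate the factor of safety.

FS = 1.12

Taking moments about the centre O, the resisting moment is provided by the undrained shear strength acting along the arc:
M_R = c_u·L_a·R = 59·33.20·18.3 = 35846.0 kN·m/m
M_D = W·d = 5053·6.36 = 32137.1 kN·m/m
FS = M_R / M_D = 35846.0 / 32137.1 = 1.115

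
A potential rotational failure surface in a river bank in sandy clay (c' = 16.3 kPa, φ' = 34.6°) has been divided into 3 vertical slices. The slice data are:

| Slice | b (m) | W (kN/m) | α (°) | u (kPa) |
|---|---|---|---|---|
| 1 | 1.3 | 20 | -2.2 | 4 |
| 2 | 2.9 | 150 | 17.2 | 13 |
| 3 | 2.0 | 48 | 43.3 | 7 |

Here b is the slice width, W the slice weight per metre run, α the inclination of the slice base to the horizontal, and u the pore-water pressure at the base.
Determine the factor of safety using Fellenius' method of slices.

Ordinary method of slices: FS = Σ[c'·Δl_i + (W_i cosα_i − u_i·Δl_i)·tanφ'] / Σ W_i sinα_i, with Δl_i = b_i / cosα_i.
Slice 1: Δl = 1.3/cos(-2.2°) = 1.301 m; N'_1 = 20·cos(-2.2°) − 4·1.301 = 14.8; c'Δl = 21.21; W sinα = -0.8
Slice 2: Δl = 2.9/cos17.2° = 3.036 m; N'_2 = 150·cos17.2° − 13·3.036 = 103.8; c'Δl = 49.48; W sinα = 44.4
Slice 3: Δl = 2.0/cos43.3° = 2.748 m; N'_3 = 48·cos43.3° − 7·2.748 = 15.7; c'Δl = 44.79; W sinα = 32.9
Σc'Δl = 115.5 kN/m; ΣN' = 134.3 kN/m; ΣW sinα = 76.5 kN/m
Resisting = 115.5 + 134.3·tan34.6° = 115.5 + 92.7 = 208.1 kN/m
FS = 208.1 / 76.5 = 2.720

FS = 2.72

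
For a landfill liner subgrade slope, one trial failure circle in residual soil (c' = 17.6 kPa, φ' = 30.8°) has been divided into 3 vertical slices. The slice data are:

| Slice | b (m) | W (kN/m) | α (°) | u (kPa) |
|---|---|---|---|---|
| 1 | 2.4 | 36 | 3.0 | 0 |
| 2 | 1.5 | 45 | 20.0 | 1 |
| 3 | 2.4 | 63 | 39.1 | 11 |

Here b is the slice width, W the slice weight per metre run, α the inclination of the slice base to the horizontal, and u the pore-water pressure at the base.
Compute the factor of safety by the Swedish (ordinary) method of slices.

FS = 3.15

Ordinary method of slices: FS = Σ[c'·Δl_i + (W_i cosα_i − u_i·Δl_i)·tanφ'] / Σ W_i sinα_i, with Δl_i = b_i / cosα_i.
Slice 1: Δl = 2.4/cos3.0° = 2.403 m; N'_1 = 36·cos3.0° − 0·2.403 = 36.0; c'Δl = 42.30; W sinα = 1.9
Slice 2: Δl = 1.5/cos20.0° = 1.596 m; N'_2 = 45·cos20.0° − 1·1.596 = 40.7; c'Δl = 28.09; W sinα = 15.4
Slice 3: Δl = 2.4/cos39.1° = 3.093 m; N'_3 = 63·cos39.1° − 11·3.093 = 14.9; c'Δl = 54.43; W sinα = 39.7
Σc'Δl = 124.8 kN/m; ΣN' = 91.5 kN/m; ΣW sinα = 57.0 kN/m
Resisting = 124.8 + 91.5·tan30.8° = 124.8 + 54.6 = 179.4 kN/m
FS = 179.4 / 57.0 = 3.147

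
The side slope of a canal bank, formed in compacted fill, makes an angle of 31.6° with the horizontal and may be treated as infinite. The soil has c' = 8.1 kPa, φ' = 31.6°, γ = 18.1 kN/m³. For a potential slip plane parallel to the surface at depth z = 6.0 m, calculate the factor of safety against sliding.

For an infinite slope with a slip plane parallel to the surface (no pore pressure): FS = [c' + γz cos²β tanφ'] / [γz sinβ cosβ].
γz = 18.1·6.0 = 108.60 kN/m²
Numerator = 8.1 + 108.60·cos²31.6°·tan31.6° = 8.1 + 108.60·0.7254·0.6152 = 56.567 kPa
Denominator = 108.60·sin31.6°·cos31.6° = 108.60·0.5240·0.8517 = 48.467 kPa
FS = 56.567 / 48.467 = 1.167

FS = 1.17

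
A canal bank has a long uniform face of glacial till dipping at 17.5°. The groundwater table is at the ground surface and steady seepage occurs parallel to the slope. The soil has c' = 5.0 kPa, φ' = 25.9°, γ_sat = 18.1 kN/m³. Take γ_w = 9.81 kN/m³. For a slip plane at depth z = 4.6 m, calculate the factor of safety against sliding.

FS = 0.91

With seepage parallel to the slope and the water table at the surface, the effective normal stress on the slip plane uses the buoyant unit weight γ' = γ_sat − γ_w while the driving shear stress uses γ_sat:
FS = [c' + γ' z cos²β tanφ'] / [γ_sat z sinβ cosβ]
γ' = 18.1 − 9.81 = 8.29 kN/m³
Numerator = 5.0 + 8.29·4.6·cos²17.5°·tan25.9° = 5.0 + 8.29·4.6·0.9096·0.4856 = 21.843 kPa
Denominator = 18.1·4.6·sin17.5°·cos17.5° = 18.1·4.6·0.3007·0.9537 = 23.878 kPa
FS = 21.843 / 23.878 = 0.915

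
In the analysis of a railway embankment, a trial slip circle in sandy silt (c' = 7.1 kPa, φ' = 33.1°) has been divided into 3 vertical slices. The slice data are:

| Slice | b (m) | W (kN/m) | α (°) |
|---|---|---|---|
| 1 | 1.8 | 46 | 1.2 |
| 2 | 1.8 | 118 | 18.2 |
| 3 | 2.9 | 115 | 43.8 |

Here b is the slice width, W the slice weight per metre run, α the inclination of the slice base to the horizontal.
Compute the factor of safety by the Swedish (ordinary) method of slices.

FS = 1.80

Ordinary method of slices: FS = Σ[c'·Δl_i + (W_i cosα_i)·tanφ'] / Σ W_i sinα_i, with Δl_i = b_i / cosα_i.
Slice 1: Δl = 1.8/cos1.2° = 1.800 m; N'_1 = 46·cos1.2° = 46.0; c'Δl = 12.78; W sinα = 1.0
Slice 2: Δl = 1.8/cos18.2° = 1.895 m; N'_2 = 118·cos18.2° = 112.1; c'Δl = 13.45; W sinα = 36.9
Slice 3: Δl = 2.9/cos43.8° = 4.018 m; N'_3 = 115·cos43.8° = 83.0; c'Δl = 28.53; W sinα = 79.6
Σc'Δl = 54.8 kN/m; ΣN' = 241.1 kN/m; ΣW sinα = 117.4 kN/m
Resisting = 54.8 + 241.1·tan33.1° = 54.8 + 157.2 = 211.9 kN/m
FS = 211.9 / 117.4 = 1.805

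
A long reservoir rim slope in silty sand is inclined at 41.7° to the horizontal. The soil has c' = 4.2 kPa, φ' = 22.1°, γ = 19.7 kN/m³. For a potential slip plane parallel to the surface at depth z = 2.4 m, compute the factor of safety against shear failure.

For an infinite slope with a slip plane parallel to the surface (no pore pressure): FS = [c' + γz cos²β tanφ'] / [γz sinβ cosβ].
γz = 19.7·2.4 = 47.28 kN/m²
Numerator = 4.2 + 47.28·cos²41.7°·tan22.1° = 4.2 + 47.28·0.5575·0.4061 = 14.903 kPa
Denominator = 47.28·sin41.7°·cos41.7° = 47.28·0.6652·0.7466 = 23.483 kPa
FS = 14.903 / 23.483 = 0.635

FS = 0.63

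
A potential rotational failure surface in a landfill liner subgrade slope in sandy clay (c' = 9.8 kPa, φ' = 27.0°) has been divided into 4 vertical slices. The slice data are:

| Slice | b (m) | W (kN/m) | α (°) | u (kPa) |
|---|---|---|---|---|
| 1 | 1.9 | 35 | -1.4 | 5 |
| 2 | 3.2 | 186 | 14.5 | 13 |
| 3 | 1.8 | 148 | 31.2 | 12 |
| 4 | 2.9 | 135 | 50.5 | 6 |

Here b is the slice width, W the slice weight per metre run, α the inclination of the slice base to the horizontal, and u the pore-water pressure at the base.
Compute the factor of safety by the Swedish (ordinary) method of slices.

FS = 1.24

Ordinary method of slices: FS = Σ[c'·Δl_i + (W_i cosα_i − u_i·Δl_i)·tanφ'] / Σ W_i sinα_i, with Δl_i = b_i / cosα_i.
Slice 1: Δl = 1.9/cos(-1.4°) = 1.901 m; N'_1 = 35·cos(-1.4°) − 5·1.901 = 25.5; c'Δl = 18.63; W sinα = -0.9
Slice 2: Δl = 3.2/cos14.5° = 3.305 m; N'_2 = 186·cos14.5° − 13·3.305 = 137.1; c'Δl = 32.39; W sinα = 46.6
Slice 3: Δl = 1.8/cos31.2° = 2.104 m; N'_3 = 148·cos31.2° − 12·2.104 = 101.3; c'Δl = 20.62; W sinα = 76.7
Slice 4: Δl = 2.9/cos50.5° = 4.559 m; N'_4 = 135·cos50.5° − 6·4.559 = 58.5; c'Δl = 44.68; W sinα = 104.2
Σc'Δl = 116.3 kN/m; ΣN' = 322.5 kN/m; ΣW sinα = 226.6 kN/m
Resisting = 116.3 + 322.5·tan27.0° = 116.3 + 164.3 = 280.6 kN/m
FS = 280.6 / 226.6 = 1.239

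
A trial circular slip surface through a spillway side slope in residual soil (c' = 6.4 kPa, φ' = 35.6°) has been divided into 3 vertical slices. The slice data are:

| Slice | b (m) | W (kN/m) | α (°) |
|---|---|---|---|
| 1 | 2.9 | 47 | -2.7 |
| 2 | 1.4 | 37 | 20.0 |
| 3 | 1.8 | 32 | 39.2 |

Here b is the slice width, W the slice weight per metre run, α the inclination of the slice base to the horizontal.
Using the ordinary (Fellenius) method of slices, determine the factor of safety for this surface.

FS = 3.89

Ordinary method of slices: FS = Σ[c'·Δl_i + (W_i cosα_i)·tanφ'] / Σ W_i sinα_i, with Δl_i = b_i / cosα_i.
Slice 1: Δl = 2.9/cos(-2.7°) = 2.903 m; N'_1 = 47·cos(-2.7°) = 46.9; c'Δl = 18.58; W sinα = -2.2
Slice 2: Δl = 1.4/cos20.0° = 1.490 m; N'_2 = 37·cos20.0° = 34.8; c'Δl = 9.54; W sinα = 12.7
Slice 3: Δl = 1.8/cos39.2° = 2.323 m; N'_3 = 32·cos39.2° = 24.8; c'Δl = 14.87; W sinα = 20.2
Σc'Δl = 43.0 kN/m; ΣN' = 106.5 kN/m; ΣW sinα = 30.7 kN/m
Resisting = 43.0 + 106.5·tan35.6° = 43.0 + 76.3 = 119.2 kN/m
FS = 119.2 / 30.7 = 3.888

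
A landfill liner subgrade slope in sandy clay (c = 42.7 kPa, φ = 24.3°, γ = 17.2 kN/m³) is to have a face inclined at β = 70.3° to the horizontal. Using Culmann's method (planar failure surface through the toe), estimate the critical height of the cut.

Culmann's analysis gives the critical failure plane at α_cr = (β + φ)/2 = (70.3 + 24.3)/2 = 47.3°, and the critical height
H_c = (4c/γ) · sinβ cosφ / [1 − cos(β − φ)]
    = (4·42.7/17.2) · sin70.3°·cos24.3° / [1 − cos(46.0°)]
    = 9.930 · 0.9415·0.9114 / [1 − 0.6947]
    = 9.930 · 0.8581 / 0.3053
    = 27.91 m

H_c = 27.91 m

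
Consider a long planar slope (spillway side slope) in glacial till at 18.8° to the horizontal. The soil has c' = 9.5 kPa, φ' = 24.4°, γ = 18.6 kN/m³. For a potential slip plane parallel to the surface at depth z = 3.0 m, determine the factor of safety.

FS = 1.89

For an infinite slope with a slip plane parallel to the surface (no pore pressure): FS = [c' + γz cos²β tanφ'] / [γz sinβ cosβ].
γz = 18.6·3.0 = 55.80 kN/m²
Numerator = 9.5 + 55.80·cos²18.8°·tan24.4° = 9.5 + 55.80·0.8961·0.4536 = 32.183 kPa
Denominator = 55.80·sin18.8°·cos18.8° = 55.80·0.3223·0.9466 = 17.023 kPa
FS = 32.183 / 17.023 = 1.891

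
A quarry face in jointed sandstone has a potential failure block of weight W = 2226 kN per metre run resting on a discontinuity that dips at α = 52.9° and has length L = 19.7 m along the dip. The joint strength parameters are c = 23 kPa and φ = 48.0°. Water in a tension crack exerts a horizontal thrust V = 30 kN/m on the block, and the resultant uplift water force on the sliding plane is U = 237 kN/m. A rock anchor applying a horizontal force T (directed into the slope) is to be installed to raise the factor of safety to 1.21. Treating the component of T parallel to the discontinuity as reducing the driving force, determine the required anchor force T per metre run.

T = 319 kN/m

Resolving forces along and normal to the sliding plane, with the horizontal anchor force T adding T·sinα to the effective normal force and T·cosα acting up the plane against the driving force:
FS = [cL + (W cosα − U − V sinα + T sinα) tanφ] / [W sinα + V cosα − T cosα]
Without the anchor: N' = 1081.8 kN/m, driving T_d = 1793.5 kN/m, resisting R = 23·19.7 + 1081.8·tan48.0° = 1654.6 kN/m, FS = 0.92.
Setting FS = 1.21 and solving for T:
1.21·(1793.5 − T cos52.9°) = 1654.6 + T sin52.9°·tan48.0°
T·(sin52.9°·tan48.0° + 1.21·cos52.9°) = 1.21·1793.5 − 1654.6
T·(0.7976·1.1106 + 1.21·0.6032) = 2170.2 − 1654.6 = 515.6
T·1.6157 = 515.6
T = 319.1 kN/m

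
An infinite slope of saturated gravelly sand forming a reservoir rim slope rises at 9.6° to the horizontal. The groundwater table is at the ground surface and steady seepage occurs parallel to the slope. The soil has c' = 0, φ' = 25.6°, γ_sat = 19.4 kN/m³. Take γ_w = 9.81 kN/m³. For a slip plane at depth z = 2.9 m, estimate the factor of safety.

FS = 1.40

With seepage parallel to the slope and the water table at the surface, the effective normal stress on the slip plane uses the buoyant unit weight γ' = γ_sat − γ_w while the driving shear stress uses γ_sat:
FS = [c' + γ' z cos²β tanφ'] / [γ_sat z sinβ cosβ]
(For c' = 0 this reduces to FS = (γ'/γ_sat)·tanφ'/tanβ.)
γ' = 19.4 − 9.81 = 9.59 kN/m³
Numerator = 0.0 + 9.59·2.9·cos²9.6°·tan25.6° = 0.0 + 9.59·2.9·0.9722·0.4791 = 12.954 kPa
Denominator = 19.4·2.9·sin9.6°·cos9.6° = 19.4·2.9·0.1668·0.9860 = 9.251 kPa
FS = 12.954 / 9.251 = 1.400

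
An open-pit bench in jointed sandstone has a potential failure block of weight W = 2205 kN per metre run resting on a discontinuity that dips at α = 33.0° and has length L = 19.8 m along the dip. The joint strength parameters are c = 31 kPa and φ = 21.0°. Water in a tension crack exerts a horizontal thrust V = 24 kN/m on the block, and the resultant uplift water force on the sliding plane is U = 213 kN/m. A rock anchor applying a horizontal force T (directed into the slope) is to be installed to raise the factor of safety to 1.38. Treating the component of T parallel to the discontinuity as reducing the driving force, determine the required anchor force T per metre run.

Resolving forces along and normal to the sliding plane, with the horizontal anchor force T adding T·sinα to the effective normal force and T·cosα acting up the plane against the driving force:
FS = [cL + (W cosα − U − V sinα + T sinα) tanφ] / [W sinα + V cosα − T cosα]
Without the anchor: N' = 1623.2 kN/m, driving T_d = 1221.1 kN/m, resisting R = 31·19.8 + 1623.2·tan21.0° = 1236.9 kN/m, FS = 1.01.
Setting FS = 1.38 and solving for T:
1.38·(1221.1 − T cos33.0°) = 1236.9 + T sin33.0°·tan21.0°
T·(sin33.0°·tan21.0° + 1.38·cos33.0°) = 1.38·1221.1 − 1236.9
T·(0.5446·0.3839 + 1.38·0.8387) = 1685.1 − 1236.9 = 448.2
T·1.3664 = 448.2
T = 328.0 kN/m

T = 328 kN/m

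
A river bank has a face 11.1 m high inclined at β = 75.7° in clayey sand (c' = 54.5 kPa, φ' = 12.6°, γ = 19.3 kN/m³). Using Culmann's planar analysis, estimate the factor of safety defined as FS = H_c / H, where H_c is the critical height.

H_c = (4c'/γ) · sinβ cosφ' / [1 − cos(β − φ')]
    = (4·54.5/19.3) · sin75.7°·cos12.6° / [1 − cos63.1°]
    = 11.295 · 0.9457 / 0.5476 = 19.51 m
FS = H_c / H = 19.51 / 11.1 = 1.757

FS = 1.76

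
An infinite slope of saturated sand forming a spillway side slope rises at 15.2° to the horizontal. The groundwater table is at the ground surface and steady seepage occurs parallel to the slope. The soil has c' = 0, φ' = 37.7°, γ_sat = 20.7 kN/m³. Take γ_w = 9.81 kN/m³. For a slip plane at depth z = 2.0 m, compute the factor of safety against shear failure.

FS = 1.50

With seepage parallel to the slope and the water table at the surface, the effective normal stress on the slip plane uses the buoyant unit weight γ' = γ_sat − γ_w while the driving shear stress uses γ_sat:
FS = [c' + γ' z cos²β tanφ'] / [γ_sat z sinβ cosβ]
(For c' = 0 this reduces to FS = (γ'/γ_sat)·tanφ'/tanβ.)
γ' = 20.7 − 9.81 = 10.89 kN/m³
Numerator = 0.0 + 10.89·2.0·cos²15.2°·tan37.7° = 0.0 + 10.89·2.0·0.9313·0.7729 = 15.676 kPa
Denominator = 20.7·2.0·sin15.2°·cos15.2° = 20.7·2.0·0.2622·0.9650 = 10.475 kPa
FS = 15.676 / 10.475 = 1.497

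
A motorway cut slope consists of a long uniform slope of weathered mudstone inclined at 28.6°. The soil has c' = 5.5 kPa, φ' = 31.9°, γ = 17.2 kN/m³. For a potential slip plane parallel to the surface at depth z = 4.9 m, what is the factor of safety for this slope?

FS = 1.30

For an infinite slope with a slip plane parallel to the surface (no pore pressure): FS = [c' + γz cos²β tanφ'] / [γz sinβ cosβ].
γz = 17.2·4.9 = 84.28 kN/m²
Numerator = 5.5 + 84.28·cos²28.6°·tan31.9° = 5.5 + 84.28·0.7709·0.6224 = 45.939 kPa
Denominator = 84.28·sin28.6°·cos28.6° = 84.28·0.4787·0.8780 = 35.421 kPa
FS = 45.939 / 35.421 = 1.297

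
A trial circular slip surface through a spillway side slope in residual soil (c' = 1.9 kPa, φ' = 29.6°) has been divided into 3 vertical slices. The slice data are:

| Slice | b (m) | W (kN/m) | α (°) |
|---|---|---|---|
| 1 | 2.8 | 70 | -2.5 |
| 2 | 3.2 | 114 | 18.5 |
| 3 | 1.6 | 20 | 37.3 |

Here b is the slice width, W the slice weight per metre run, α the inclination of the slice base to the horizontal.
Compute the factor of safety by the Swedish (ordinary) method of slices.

FS = 2.78

Ordinary method of slices: FS = Σ[c'·Δl_i + (W_i cosα_i)·tanφ'] / Σ W_i sinα_i, with Δl_i = b_i / cosα_i.
Slice 1: Δl = 2.8/cos(-2.5°) = 2.803 m; N'_1 = 70·cos(-2.5°) = 69.9; c'Δl = 5.33; W sinα = -3.1
Slice 2: Δl = 3.2/cos18.5° = 3.374 m; N'_2 = 114·cos18.5° = 108.1; c'Δl = 6.41; W sinα = 36.2
Slice 3: Δl = 1.6/cos37.3° = 2.011 m; N'_3 = 20·cos37.3° = 15.9; c'Δl = 3.82; W sinα = 12.1
Σc'Δl = 15.6 kN/m; ΣN' = 194.0 kN/m; ΣW sinα = 45.2 kN/m
Resisting = 15.6 + 194.0·tan29.6° = 15.6 + 110.2 = 125.7 kN/m
FS = 125.7 / 45.2 = 2.779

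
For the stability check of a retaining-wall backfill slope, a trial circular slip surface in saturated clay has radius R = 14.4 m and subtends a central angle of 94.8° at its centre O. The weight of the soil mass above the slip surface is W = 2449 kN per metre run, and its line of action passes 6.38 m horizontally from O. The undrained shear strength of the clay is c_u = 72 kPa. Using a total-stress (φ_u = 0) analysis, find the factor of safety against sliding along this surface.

Taking moments about the centre O, the resisting moment is provided by the undrained shear strength acting along the arc:
Arc length L_a = R·θ = 14.4·(94.8°·π/180) = 14.4·1.6546 = 23.83 m
M_R = c_u·L_a·R = 72·23.83·14.4 = 24702.6 kN·m/m
M_D = W·d = 2449·6.38 = 15624.6 kN·m/m
FS = M_R / M_D = 24702.6 / 15624.6 = 1.581

FS = 1.58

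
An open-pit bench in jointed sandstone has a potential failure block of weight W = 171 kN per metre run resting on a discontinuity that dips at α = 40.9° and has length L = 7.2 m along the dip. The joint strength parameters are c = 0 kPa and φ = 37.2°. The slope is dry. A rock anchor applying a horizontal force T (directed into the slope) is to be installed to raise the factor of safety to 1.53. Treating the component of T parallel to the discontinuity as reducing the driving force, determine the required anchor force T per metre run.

Resolving forces along and normal to the sliding plane, with the horizontal anchor force T adding T·sinα to the effective normal force and T·cosα acting up the plane against the driving force:
FS = [cL + (W cosα + T sinα) tanφ] / [W sinα − T cosα]
Without the anchor: N' = 129.3 kN/m, driving T_d = 112.0 kN/m, resisting R = 0·7.2 + 129.3·tan37.2° = 98.1 kN/m, FS = 0.88.
Setting FS = 1.53 and solving for T:
1.53·(112.0 − T cos40.9°) = 98.1 + T sin40.9°·tan37.2°
T·(sin40.9°·tan37.2° + 1.53·cos40.9°) = 1.53·112.0 − 98.1
T·(0.6547·0.7590 + 1.53·0.7559) = 171.3 − 98.1 = 73.2
T·1.6534 = 73.2
T = 44.3 kN/m

T = 44 kN/m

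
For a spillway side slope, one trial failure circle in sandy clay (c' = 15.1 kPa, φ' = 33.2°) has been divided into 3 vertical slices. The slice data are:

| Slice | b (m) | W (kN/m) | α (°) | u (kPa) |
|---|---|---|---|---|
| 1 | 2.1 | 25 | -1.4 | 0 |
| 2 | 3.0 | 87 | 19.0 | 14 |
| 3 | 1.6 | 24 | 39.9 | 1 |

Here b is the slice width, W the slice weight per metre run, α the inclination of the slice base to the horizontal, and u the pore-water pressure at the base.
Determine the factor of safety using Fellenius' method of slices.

FS = 3.78

Ordinary method of slices: FS = Σ[c'·Δl_i + (W_i cosα_i − u_i·Δl_i)·tanφ'] / Σ W_i sinα_i, with Δl_i = b_i / cosα_i.
Slice 1: Δl = 2.1/cos(-1.4°) = 2.101 m; N'_1 = 25·cos(-1.4°) − 0·2.101 = 25.0; c'Δl = 31.72; W sinα = -0.6
Slice 2: Δl = 3.0/cos19.0° = 3.173 m; N'_2 = 87·cos19.0° − 14·3.173 = 37.8; c'Δl = 47.91; W sinα = 28.3
Slice 3: Δl = 1.6/cos39.9° = 2.086 m; N'_3 = 24·cos39.9° − 1·2.086 = 16.3; c'Δl = 31.49; W sinα = 15.4
Σc'Δl = 111.1 kN/m; ΣN' = 79.2 kN/m; ΣW sinα = 43.1 kN/m
Resisting = 111.1 + 79.2·tan33.2° = 111.1 + 51.8 = 162.9 kN/m
FS = 162.9 / 43.1 = 3.779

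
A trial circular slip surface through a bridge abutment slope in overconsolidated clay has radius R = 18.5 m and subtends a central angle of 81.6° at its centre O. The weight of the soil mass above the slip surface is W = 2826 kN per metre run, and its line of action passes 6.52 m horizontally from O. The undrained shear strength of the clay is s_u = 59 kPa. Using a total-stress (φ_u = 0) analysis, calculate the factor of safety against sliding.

FS = 1.56

Taking moments about the centre O, the resisting moment is provided by the undrained shear strength acting along the arc:
Arc length L_a = R·θ = 18.5·(81.6°·π/180) = 18.5·1.4242 = 26.35 m
M_R = s_u·L_a·R = 59·26.35·18.5 = 28758.3 kN·m/m
M_D = W·d = 2826·6.52 = 18425.5 kN·m/m
FS = M_R / M_D = 28758.3 / 18425.5 = 1.561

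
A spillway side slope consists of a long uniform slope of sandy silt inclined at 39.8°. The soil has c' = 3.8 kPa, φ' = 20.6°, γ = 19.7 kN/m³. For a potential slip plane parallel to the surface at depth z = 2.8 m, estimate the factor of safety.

FS = 0.59

For an infinite slope with a slip plane parallel to the surface (no pore pressure): FS = [c' + γz cos²β tanφ'] / [γz sinβ cosβ].
γz = 19.7·2.8 = 55.16 kN/m²
Numerator = 3.8 + 55.16·cos²39.8°·tan20.6° = 3.8 + 55.16·0.5903·0.3759 = 16.038 kPa
Denominator = 55.16·sin39.8°·cos39.8° = 55.16·0.6401·0.7683 = 27.127 kPa
FS = 16.038 / 27.127 = 0.591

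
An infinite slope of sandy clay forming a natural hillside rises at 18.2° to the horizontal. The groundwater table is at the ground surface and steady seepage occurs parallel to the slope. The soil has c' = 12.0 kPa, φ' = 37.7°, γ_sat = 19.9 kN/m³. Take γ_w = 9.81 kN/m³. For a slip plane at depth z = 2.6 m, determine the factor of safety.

With seepage parallel to the slope and the water table at the surface, the effective normal stress on the slip plane uses the buoyant unit weight γ' = γ_sat − γ_w while the driving shear stress uses γ_sat:
FS = [c' + γ' z cos²β tanφ'] / [γ_sat z sinβ cosβ]
γ' = 19.9 − 9.81 = 10.09 kN/m³
Numerator = 12.0 + 10.09·2.6·cos²18.2°·tan37.7° = 12.0 + 10.09·2.6·0.9024·0.7729 = 30.298 kPa
Denominator = 19.9·2.6·sin18.2°·cos18.2° = 19.9·2.6·0.3123·0.9500 = 15.352 kPa
FS = 30.298 / 15.352 = 1.974

FS = 1.97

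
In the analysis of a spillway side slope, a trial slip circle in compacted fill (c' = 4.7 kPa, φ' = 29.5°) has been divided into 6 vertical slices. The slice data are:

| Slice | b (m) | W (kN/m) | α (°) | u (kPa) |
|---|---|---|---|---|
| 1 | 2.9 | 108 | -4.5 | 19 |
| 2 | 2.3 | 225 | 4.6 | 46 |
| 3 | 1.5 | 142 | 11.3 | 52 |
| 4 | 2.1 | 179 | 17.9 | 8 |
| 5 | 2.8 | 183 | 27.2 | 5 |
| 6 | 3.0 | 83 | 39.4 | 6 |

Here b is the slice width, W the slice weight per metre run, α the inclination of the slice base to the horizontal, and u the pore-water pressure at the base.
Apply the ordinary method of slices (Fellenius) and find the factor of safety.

FS = 1.74

Ordinary method of slices: FS = Σ[c'·Δl_i + (W_i cosα_i − u_i·Δl_i)·tanφ'] / Σ W_i sinα_i, with Δl_i = b_i / cosα_i.
Slice 1: Δl = 2.9/cos(-4.5°) = 2.909 m; N'_1 = 108·cos(-4.5°) − 19·2.909 = 52.4; c'Δl = 13.67; W sinα = -8.5
Slice 2: Δl = 2.3/cos4.6° = 2.307 m; N'_2 = 225·cos4.6° − 46·2.307 = 118.1; c'Δl = 10.84; W sinα = 18.0
Slice 3: Δl = 1.5/cos11.3° = 1.530 m; N'_3 = 142·cos11.3° − 52·1.530 = 59.7; c'Δl = 7.19; W sinα = 27.8
Slice 4: Δl = 2.1/cos17.9° = 2.207 m; N'_4 = 179·cos17.9° − 8·2.207 = 152.7; c'Δl = 10.37; W sinα = 55.0
Slice 5: Δl = 2.8/cos27.2° = 3.148 m; N'_5 = 183·cos27.2° − 5·3.148 = 147.0; c'Δl = 14.80; W sinα = 83.6
Slice 6: Δl = 3.0/cos39.4° = 3.882 m; N'_6 = 83·cos39.4° − 6·3.882 = 40.8; c'Δl = 18.25; W sinα = 52.7
Σc'Δl = 75.1 kN/m; ΣN' = 570.8 kN/m; ΣW sinα = 228.7 kN/m
Resisting = 75.1 + 570.8·tan29.5° = 75.1 + 322.9 = 398.1 kN/m
FS = 398.1 / 228.7 = 1.740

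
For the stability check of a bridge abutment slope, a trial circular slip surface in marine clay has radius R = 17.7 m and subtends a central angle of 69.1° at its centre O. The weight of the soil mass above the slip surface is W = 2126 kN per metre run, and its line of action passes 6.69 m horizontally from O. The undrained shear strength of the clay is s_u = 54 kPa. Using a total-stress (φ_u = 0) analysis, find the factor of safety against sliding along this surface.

Taking moments about the centre O, the resisting moment is provided by the undrained shear strength acting along the arc:
Arc length L_a = R·θ = 17.7·(69.1°·π/180) = 17.7·1.2060 = 21.35 m
M_R = s_u·L_a·R = 54·21.35·17.7 = 20403.1 kN·m/m
M_D = W·d = 2126·6.69 = 14222.9 kN·m/m
FS = M_R / M_D = 20403.1 / 14222.9 = 1.435

FS = 1.43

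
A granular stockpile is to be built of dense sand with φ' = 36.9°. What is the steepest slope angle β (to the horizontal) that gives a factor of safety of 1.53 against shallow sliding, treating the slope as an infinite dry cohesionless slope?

β = 26.1°

For an infinite dry cohesionless slope FS = tanφ'/tanβ, so tanβ = tanφ' / FS.
tanβ = tan36.9° / 1.53 = 0.7508 / 1.53 = 0.4907
β = arctan(0.4907) = 26.14°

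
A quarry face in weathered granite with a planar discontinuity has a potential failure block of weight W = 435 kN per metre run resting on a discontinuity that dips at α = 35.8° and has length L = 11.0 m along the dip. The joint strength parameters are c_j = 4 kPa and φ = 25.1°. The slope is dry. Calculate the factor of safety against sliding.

FS = 0.82

Resolving the block weight along and normal to the plane and applying the Mohr–Coulomb strength on the joint:
N' = W cosα = 435·cos35.8° = 352.8 kN/m
Driving force T = W sinα = 435·sin35.8° = 254.5 kN/m
Resisting force R = c_j·L + N'·tanφ = 4·11.0 + 352.8·tan25.1° = 44.0 + 165.3 = 209.3 kN/m
FS = R / T = 209.3 / 254.5 = 0.822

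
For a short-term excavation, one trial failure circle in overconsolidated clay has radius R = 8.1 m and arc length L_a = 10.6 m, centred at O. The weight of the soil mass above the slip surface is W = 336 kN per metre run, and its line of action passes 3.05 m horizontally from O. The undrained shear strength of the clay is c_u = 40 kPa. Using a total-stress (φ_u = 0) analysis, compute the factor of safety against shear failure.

FS = 3.35

Taking moments about the centre O, the resisting moment is provided by the undrained shear strength acting along the arc:
M_R = c_u·L_a·R = 40·10.60·8.1 = 3434.4 kN·m/m
M_D = W·d = 336·3.05 = 1024.8 kN·m/m
FS = M_R / M_D = 3434.4 / 1024.8 = 3.351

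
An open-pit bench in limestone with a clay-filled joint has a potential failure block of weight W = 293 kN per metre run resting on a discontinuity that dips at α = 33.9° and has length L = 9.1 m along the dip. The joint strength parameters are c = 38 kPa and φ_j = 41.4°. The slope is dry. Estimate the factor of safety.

Resolving the block weight along and normal to the plane and applying the Mohr–Coulomb strength on the joint:
N' = W cosα = 293·cos33.9° = 243.2 kN/m
Driving force T = W sinα = 293·sin33.9° = 163.4 kN/m
Resisting force R = c·L + N'·tanφ_j = 38·9.1 + 243.2·tan41.4° = 345.8 + 214.4 = 560.2 kN/m
FS = R / T = 560.2 / 163.4 = 3.428

FS = 3.43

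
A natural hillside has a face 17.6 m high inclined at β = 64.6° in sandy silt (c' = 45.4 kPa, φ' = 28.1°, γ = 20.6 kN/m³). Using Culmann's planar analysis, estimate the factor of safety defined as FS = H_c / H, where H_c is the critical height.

H_c = (4c'/γ) · sinβ cosφ' / [1 − cos(β − φ')]
    = (4·45.4/20.6) · sin64.6°·cos28.1° / [1 − cos36.5°]
    = 8.816 · 0.7969 / 0.1961 = 35.81 m
FS = H_c / H = 35.81 / 17.6 = 2.035

FS = 2.03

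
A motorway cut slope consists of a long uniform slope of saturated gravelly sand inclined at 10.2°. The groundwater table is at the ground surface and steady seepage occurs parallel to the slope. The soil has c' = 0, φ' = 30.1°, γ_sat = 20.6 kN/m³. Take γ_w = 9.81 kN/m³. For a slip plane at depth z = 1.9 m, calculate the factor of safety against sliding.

With seepage parallel to the slope and the water table at the surface, the effective normal stress on the slip plane uses the buoyant unit weight γ' = γ_sat − γ_w while the driving shear stress uses γ_sat:
FS = [c' + γ' z cos²β tanφ'] / [γ_sat z sinβ cosβ]
(For c' = 0 this reduces to FS = (γ'/γ_sat)·tanφ'/tanβ.)
γ' = 20.6 − 9.81 = 10.79 kN/m³
Numerator = 0.0 + 10.79·1.9·cos²10.2°·tan30.1° = 0.0 + 10.79·1.9·0.9686·0.5797 = 11.511 kPa
Denominator = 20.6·1.9·sin10.2°·cos10.2° = 20.6·1.9·0.1771·0.9842 = 6.822 kPa
FS = 11.511 / 6.822 = 1.687

FS = 1.69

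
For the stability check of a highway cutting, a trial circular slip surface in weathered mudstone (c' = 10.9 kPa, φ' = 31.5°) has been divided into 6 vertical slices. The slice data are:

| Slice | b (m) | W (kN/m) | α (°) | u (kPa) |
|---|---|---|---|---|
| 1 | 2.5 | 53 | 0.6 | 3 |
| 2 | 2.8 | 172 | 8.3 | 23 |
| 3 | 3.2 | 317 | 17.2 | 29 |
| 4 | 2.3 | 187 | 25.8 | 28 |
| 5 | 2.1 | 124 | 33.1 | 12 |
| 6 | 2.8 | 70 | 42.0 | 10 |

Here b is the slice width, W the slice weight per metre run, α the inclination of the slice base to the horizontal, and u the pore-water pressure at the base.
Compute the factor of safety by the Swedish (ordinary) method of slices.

Ordinary method of slices: FS = Σ[c'·Δl_i + (W_i cosα_i − u_i·Δl_i)·tanφ'] / Σ W_i sinα_i, with Δl_i = b_i / cosα_i.
Slice 1: Δl = 2.5/cos0.6° = 2.500 m; N'_1 = 53·cos0.6° − 3·2.500 = 45.5; c'Δl = 27.25; W sinα = 0.6
Slice 2: Δl = 2.8/cos8.3° = 2.830 m; N'_2 = 172·cos8.3° − 23·2.830 = 105.1; c'Δl = 30.84; W sinα = 24.8
Slice 3: Δl = 3.2/cos17.2° = 3.350 m; N'_3 = 317·cos17.2° − 29·3.350 = 205.7; c'Δl = 36.51; W sinα = 93.7
Slice 4: Δl = 2.3/cos25.8° = 2.555 m; N'_4 = 187·cos25.8° − 28·2.555 = 96.8; c'Δl = 27.85; W sinα = 81.4
Slice 5: Δl = 2.1/cos33.1° = 2.507 m; N'_5 = 124·cos33.1° − 12·2.507 = 73.8; c'Δl = 27.32; W sinα = 67.7
Slice 6: Δl = 2.8/cos42.0° = 3.768 m; N'_6 = 70·cos42.0° − 10·3.768 = 14.3; c'Δl = 41.07; W sinα = 46.8
Σc'Δl = 190.8 kN/m; ΣN' = 541.3 kN/m; ΣW sinα = 315.1 kN/m
Resisting = 190.8 + 541.3·tan31.5° = 190.8 + 331.7 = 522.5 kN/m
FS = 522.5 / 315.1 = 1.658

FS = 1.66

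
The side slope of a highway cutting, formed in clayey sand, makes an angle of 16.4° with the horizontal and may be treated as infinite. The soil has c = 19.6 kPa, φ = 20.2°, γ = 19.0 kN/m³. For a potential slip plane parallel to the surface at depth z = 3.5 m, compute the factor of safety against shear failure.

For an infinite slope with a slip plane parallel to the surface (no pore pressure): FS = [c + γz cos²β tanφ] / [γz sinβ cosβ].
γz = 19.0·3.5 = 66.50 kN/m²
Numerator = 19.6 + 66.50·cos²16.4°·tan20.2° = 19.6 + 66.50·0.9203·0.3679 = 42.117 kPa
Denominator = 66.50·sin16.4°·cos16.4° = 66.50·0.2823·0.9593 = 18.012 kPa
FS = 42.117 / 18.012 = 2.338

FS = 2.34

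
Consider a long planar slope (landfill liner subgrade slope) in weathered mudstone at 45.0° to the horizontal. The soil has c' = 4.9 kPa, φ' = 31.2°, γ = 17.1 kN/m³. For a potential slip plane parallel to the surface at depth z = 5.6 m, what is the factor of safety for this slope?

FS = 0.71

For an infinite slope with a slip plane parallel to the surface (no pore pressure): FS = [c' + γz cos²β tanφ'] / [γz sinβ cosβ].
γz = 17.1·5.6 = 95.76 kN/m²
Numerator = 4.9 + 95.76·cos²45.0°·tan31.2° = 4.9 + 95.76·0.5000·0.6056 = 33.897 kPa
Denominator = 95.76·sin45.0°·cos45.0° = 95.76·0.7071·0.7071 = 47.880 kPa
FS = 33.897 / 47.880 = 0.708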